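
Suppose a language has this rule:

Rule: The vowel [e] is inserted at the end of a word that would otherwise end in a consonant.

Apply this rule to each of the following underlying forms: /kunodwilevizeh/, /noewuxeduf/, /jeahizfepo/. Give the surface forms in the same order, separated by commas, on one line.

/kunodwilevizeh/: the form ends in the consonant /h/, so [e] is inserted word-finally. → [kunodwilevizehe].
/noewuxeduf/: the form ends in the consonant /f/, so [e] is inserted word-finally. → [noewuxedufe].
/jeahizfepo/: the rule's environment is not met; surfaces unchanged as [jeahizfepo].

kunodwilevizehe, noewuxedufe, jeahizfepo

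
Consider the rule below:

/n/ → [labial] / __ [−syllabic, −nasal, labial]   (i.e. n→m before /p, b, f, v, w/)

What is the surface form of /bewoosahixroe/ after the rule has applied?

bewoosahixroe

No segment of /bewoosahixroe/ meets the structural description of the rule, so the form surfaces unchanged.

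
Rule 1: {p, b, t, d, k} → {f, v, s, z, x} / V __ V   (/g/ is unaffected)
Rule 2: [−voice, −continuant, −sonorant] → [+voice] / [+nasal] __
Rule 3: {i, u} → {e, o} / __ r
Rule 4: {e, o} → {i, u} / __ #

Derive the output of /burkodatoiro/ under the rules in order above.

borkozasoeru

Rule 1 (intervocalic spirantization): /d/ is a stop between vowels /o/ and /a/, so it spirantizes to the fricative [z]. /t/ is a stop between vowels /a/ and /o/, so it spirantizes to the fricative [s]. /burkodatoiro/ → burkozasoiro.
Rule 2 (post-nasal voicing): no segment meets the environment; /burkozasoiro/ is unchanged.
Rule 3 (pre-rhotic lowering): /u/ is a high vowel immediately before /r/, so it lowers to [o]. /i/ is a high vowel immediately before /r/, so it lowers to [e]. /burkozasoiro/ → borkozasoero.
Rule 4 (final vowel raising): /o/ is a mid vowel in word-final position, so it raises to [u]. /borkozasoero/ → borkozasoeru.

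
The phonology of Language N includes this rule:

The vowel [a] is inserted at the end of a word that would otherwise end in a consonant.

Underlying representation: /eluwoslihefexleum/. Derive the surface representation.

eluwoslihefexleuma

the form ends in the consonant /m/, so [a] is inserted word-finally.
Surface form: [eluwoslihefexleuma].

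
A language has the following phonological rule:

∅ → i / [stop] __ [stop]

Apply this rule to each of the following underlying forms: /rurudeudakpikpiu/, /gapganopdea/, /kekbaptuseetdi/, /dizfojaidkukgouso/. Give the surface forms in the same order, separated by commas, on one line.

/rurudeudakpikpiu/: /k/ and /p/ form a stop–stop cluster, so [i] is inserted between them. /k/ and /p/ form a stop–stop cluster, so [i] is inserted between them. → [rurudeudakipikipiu].
/gapganopdea/: /p/ and /g/ form a stop–stop cluster, so [i] is inserted between them. /p/ and /d/ form a stop–stop cluster, so [i] is inserted between them. → [gapiganopidea].
/kekbaptuseetdi/: /k/ and /b/ form a stop–stop cluster, so [i] is inserted between them. /p/ and /t/ form a stop–stop cluster, so [i] is inserted between them. /t/ and /d/ form a stop–stop cluster, so [i] is inserted between them. → [kekibapituseetidi].
/dizfojaidkukgouso/: /d/ and /k/ form a stop–stop cluster, so [i] is inserted between them. /k/ and /g/ form a stop–stop cluster, so [i] is inserted between them. → [dizfojaidikukigouso].

rurudeudakipikipiu, gapiganopidea, kekibapituseetidi, dizfojaidikukigouso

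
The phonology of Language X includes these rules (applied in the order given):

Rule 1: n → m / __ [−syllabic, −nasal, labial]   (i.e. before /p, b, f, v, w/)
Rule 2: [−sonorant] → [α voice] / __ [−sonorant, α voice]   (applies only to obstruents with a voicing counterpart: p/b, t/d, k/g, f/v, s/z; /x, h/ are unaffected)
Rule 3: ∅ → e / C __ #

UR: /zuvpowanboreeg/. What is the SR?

Rule 1 (nasal place assimilation): /n/ precedes the labial consonant /b/, so it assimilates in place to [m]. /zuvpowanboreeg/ → zuvpowamboreeg.
Rule 2 (regressive voicing assimilation): /v/ precedes the voiceless obstruent /p/, so it devoices to [f] by assimilation. /zuvpowamboreeg/ → zufpowamboreeg.
Rule 3 (final e-epenthesis): the form ends in the consonant /g/, so [e] is inserted word-finally. /zufpowamboreeg/ → zufpowamboreege.

zufpowamboreege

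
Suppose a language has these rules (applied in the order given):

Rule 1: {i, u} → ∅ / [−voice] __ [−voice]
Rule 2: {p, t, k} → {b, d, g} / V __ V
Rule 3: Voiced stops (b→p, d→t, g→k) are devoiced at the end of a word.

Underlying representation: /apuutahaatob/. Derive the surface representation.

Rule 1 (high vowel syncope): no segment meets the environment; /apuutahaatob/ is unchanged.
Rule 2 (intervocalic voicing): /p/ is a voiceless stop between vowels /a/ and /u/, so it voices to [b]. /t/ is a voiceless stop between vowels /u/ and /a/, so it voices to [d]. /t/ is a voiceless stop between vowels /a/ and /o/, so it voices to [d]. /apuutahaatob/ → abuudahaadob.
Rule 3 (final devoicing): /b/ is a voiced stop in word-final position, so it devoices to [p]. /abuudahaadob/ → abuudahaadop.

abuudahaadop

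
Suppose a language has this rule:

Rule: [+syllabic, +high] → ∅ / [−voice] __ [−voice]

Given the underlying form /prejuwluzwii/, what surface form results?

prejuwluzwii

No segment of /prejuwluzwii/ meets the structural description of the rule, so the form surfaces unchanged.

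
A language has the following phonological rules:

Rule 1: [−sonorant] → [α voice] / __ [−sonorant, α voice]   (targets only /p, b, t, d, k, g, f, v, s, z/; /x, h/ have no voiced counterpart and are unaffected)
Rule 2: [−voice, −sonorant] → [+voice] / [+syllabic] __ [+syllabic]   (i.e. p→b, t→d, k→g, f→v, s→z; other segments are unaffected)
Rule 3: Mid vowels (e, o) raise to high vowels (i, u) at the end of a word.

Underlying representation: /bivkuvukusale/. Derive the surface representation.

bifkuvuguzali

Rule 1 (regressive voicing assimilation): /v/ precedes the voiceless obstruent /k/, so it devoices to [f] by assimilation. /bivkuvukusale/ → bifkuvukusale.
Rule 2 (intervocalic voicing): /k/ is a voiceless obstruent between vowels /u/ and /u/, so it voices to [g]. /s/ is a voiceless obstruent between vowels /u/ and /a/, so it voices to [z]. /bifkuvukusale/ → bifkuvuguzale.
Rule 3 (final vowel raising): /e/ is a mid vowel in word-final position, so it raises to [i]. /bifkuvuguzale/ → bifkuvuguzali.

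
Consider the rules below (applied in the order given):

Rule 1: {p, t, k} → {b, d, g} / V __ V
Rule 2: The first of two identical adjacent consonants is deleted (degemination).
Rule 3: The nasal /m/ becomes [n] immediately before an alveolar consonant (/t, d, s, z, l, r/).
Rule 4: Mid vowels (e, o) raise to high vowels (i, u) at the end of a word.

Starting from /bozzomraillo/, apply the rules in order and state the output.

Rule 1 (intervocalic voicing): no segment meets the environment; /bozzomraillo/ is unchanged.
Rule 2 (degemination): /zz/ is a geminate; the first /z/ deletes. /ll/ is a geminate; the first /l/ deletes. /bozzomraillo/ → bozomrailo.
Rule 3 (nasal place assimilation): /m/ precedes the alveolar consonant /r/, so it assimilates in place to [n]. /bozomrailo/ → bozonrailo.
Rule 4 (final vowel raising): /o/ is a mid vowel in word-final position, so it raises to [u]. /bozonrailo/ → bozonrailu.

bozonrailu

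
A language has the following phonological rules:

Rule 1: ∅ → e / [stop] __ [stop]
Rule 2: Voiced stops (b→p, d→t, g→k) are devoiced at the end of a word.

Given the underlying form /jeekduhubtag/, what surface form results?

Rule 1 (stop-cluster e-epenthesis): /k/ and /d/ form a stop–stop cluster, so [e] is inserted between them. /b/ and /t/ form a stop–stop cluster, so [e] is inserted between them. /jeekduhubtag/ → jeekeduhubetag.
Rule 2 (final devoicing): /g/ is a voiced stop in word-final position, so it devoices to [k]. /jeekeduhubetag/ → jeekeduhubetak.

jeekeduhubetak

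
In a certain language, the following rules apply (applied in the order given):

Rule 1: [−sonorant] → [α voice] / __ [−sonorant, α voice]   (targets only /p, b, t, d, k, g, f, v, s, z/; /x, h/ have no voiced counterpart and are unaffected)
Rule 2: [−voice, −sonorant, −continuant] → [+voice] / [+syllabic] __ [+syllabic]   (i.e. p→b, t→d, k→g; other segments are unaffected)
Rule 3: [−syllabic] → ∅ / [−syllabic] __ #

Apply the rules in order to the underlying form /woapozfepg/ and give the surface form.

Rule 1 (regressive voicing assimilation): /z/ precedes the voiceless obstruent /f/, so it devoices to [s] by assimilation. /p/ precedes the voiced obstruent /g/, so it voices to [b] by assimilation. /woapozfepg/ → woaposfebg.
Rule 2 (intervocalic voicing): /p/ is a voiceless stop between vowels /a/ and /o/, so it voices to [b]. /woaposfebg/ → woabosfebg.
Rule 3 (final cluster simplification): /g/ is the second consonant of a word-final cluster /bg/, so it deletes. /woabosfebg/ → woabosfeb.

woabosfeb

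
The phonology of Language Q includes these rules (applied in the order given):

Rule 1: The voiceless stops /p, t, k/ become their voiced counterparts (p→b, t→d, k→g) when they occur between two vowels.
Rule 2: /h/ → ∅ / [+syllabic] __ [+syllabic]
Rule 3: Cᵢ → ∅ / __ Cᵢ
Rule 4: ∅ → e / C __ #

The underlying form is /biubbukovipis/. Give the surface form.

biubugovibise

Rule 1 (intervocalic voicing): /k/ is a voiceless stop between vowels /u/ and /o/, so it voices to [g]. /p/ is a voiceless stop between vowels /i/ and /i/, so it voices to [b]. /biubbukovipis/ → biubbugovibis.
Rule 2 (intervocalic h-deletion): no segment meets the environment; /biubbugovibis/ is unchanged.
Rule 3 (degemination): /bb/ is a geminate; the first /b/ deletes. /biubbugovibis/ → biubugovibis.
Rule 4 (final e-epenthesis): the form ends in the consonant /s/, so [e] is inserted word-finally. /biubugovibis/ → biubugovibise.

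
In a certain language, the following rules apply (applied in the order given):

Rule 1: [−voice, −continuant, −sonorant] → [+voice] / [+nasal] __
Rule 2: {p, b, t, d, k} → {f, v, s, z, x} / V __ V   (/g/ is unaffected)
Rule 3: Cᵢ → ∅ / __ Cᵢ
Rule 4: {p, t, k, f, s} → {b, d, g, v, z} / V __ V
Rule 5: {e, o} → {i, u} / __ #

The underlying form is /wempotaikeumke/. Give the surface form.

wembozaixeumgi

Rule 1 (post-nasal voicing): /p/ is a voiceless stop immediately after the nasal /m/, so it voices to [b]. /k/ is a voiceless stop immediately after the nasal /m/, so it voices to [g]. /wempotaikeumke/ → wembotaikeumge.
Rule 2 (intervocalic spirantization): /t/ is a stop between vowels /o/ and /a/, so it spirantizes to the fricative [s]. /k/ is a stop between vowels /i/ and /e/, so it spirantizes to the fricative [x]. /wembotaikeumge/ → wembosaixeumge.
Rule 3 (degemination): no segment meets the environment; /wembosaixeumge/ is unchanged.
Rule 4 (intervocalic voicing): /s/ is a voiceless obstruent between vowels /o/ and /a/, so it voices to [z]. /wembosaixeumge/ → wembozaixeumge.
Rule 5 (final vowel raising): /e/ is a mid vowel in word-final position, so it raises to [i]. /wembozaixeumge/ → wembozaixeumgi.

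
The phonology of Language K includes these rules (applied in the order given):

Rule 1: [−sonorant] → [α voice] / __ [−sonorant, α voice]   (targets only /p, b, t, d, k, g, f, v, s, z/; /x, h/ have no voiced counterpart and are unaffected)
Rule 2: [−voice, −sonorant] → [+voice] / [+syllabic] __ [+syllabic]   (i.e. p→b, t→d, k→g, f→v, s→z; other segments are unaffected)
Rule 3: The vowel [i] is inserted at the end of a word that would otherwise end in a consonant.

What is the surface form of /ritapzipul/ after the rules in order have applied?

Rule 1 (regressive voicing assimilation): /p/ precedes the voiced obstruent /z/, so it voices to [b] by assimilation. /ritapzipul/ → ritabzipul.
Rule 2 (intervocalic voicing): /t/ is a voiceless obstruent between vowels /i/ and /a/, so it voices to [d]. /p/ is a voiceless obstruent between vowels /i/ and /u/, so it voices to [b]. /ritabzipul/ → ridabzibul.
Rule 3 (final i-epenthesis): the form ends in the consonant /l/, so [i] is inserted word-finally. /ridabzibul/ → ridabzibuli.

ridabzibuli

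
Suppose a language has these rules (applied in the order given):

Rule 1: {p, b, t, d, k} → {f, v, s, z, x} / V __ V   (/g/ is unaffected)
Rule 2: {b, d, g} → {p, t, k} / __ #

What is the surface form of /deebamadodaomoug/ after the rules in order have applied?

Rule 1 (intervocalic spirantization): /b/ is a stop between vowels /e/ and /a/, so it spirantizes to the fricative [v]. /d/ is a stop between vowels /a/ and /o/, so it spirantizes to the fricative [z]. /d/ is a stop between vowels /o/ and /a/, so it spirantizes to the fricative [z]. /deebamadodaomoug/ → deevamazozaomoug.
Rule 2 (final devoicing): /g/ is a voiced stop in word-final position, so it devoices to [k]. /deevamazozaomoug/ → deevamazozaomouk.

deevamazozaomouk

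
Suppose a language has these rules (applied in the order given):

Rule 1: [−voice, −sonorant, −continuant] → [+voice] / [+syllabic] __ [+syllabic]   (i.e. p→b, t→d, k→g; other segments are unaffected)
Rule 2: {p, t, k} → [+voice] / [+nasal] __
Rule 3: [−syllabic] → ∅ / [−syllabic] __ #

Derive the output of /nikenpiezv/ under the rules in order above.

nigenbiez

Rule 1 (intervocalic voicing): /k/ is a voiceless stop between vowels /i/ and /e/, so it voices to [g]. /nikenpiezv/ → nigenpiezv.
Rule 2 (post-nasal voicing): /p/ is a voiceless stop immediately after the nasal /n/, so it voices to [b]. /nigenpiezv/ → nigenbiezv.
Rule 3 (final cluster simplification): /v/ is the second consonant of a word-final cluster /zv/, so it deletes. /nigenbiezv/ → nigenbiez.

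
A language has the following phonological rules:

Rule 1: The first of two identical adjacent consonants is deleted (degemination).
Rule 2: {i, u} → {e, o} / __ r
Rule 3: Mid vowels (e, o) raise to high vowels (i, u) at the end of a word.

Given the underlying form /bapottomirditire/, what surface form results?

bapotomerditeri

Rule 1 (degemination): /tt/ is a geminate; the first /t/ deletes. /bapottomirditire/ → bapotomirditire.
Rule 2 (pre-rhotic lowering): /i/ is a high vowel immediately before /r/, so it lowers to [e]. /i/ is a high vowel immediately before /r/, so it lowers to [e]. /bapotomirditire/ → bapotomerditere.
Rule 3 (final vowel raising): /e/ is a mid vowel in word-final position, so it raises to [i]. /bapotomerditere/ → bapotomerditeri.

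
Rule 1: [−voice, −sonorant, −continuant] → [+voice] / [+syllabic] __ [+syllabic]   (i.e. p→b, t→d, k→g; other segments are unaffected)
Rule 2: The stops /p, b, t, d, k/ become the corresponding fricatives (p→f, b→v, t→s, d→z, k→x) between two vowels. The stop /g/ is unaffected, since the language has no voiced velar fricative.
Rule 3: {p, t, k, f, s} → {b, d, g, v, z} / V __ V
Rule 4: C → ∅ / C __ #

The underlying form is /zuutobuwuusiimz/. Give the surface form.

zuuzovuwuuziim

Rule 1 (intervocalic voicing): /t/ is a voiceless stop between vowels /u/ and /o/, so it voices to [d]. /zuutobuwuusiimz/ → zuudobuwuusiimz.
Rule 2 (intervocalic spirantization): /d/ is a stop between vowels /u/ and /o/, so it spirantizes to the fricative [z]. /b/ is a stop between vowels /o/ and /u/, so it spirantizes to the fricative [v]. /zuudobuwuusiimz/ → zuuzovuwuusiimz.
Rule 3 (intervocalic voicing): /s/ is a voiceless obstruent between vowels /u/ and /i/, so it voices to [z]. /zuuzovuwuusiimz/ → zuuzovuwuuziimz.
Rule 4 (final cluster simplification): /z/ is the second consonant of a word-final cluster /mz/, so it deletes. /zuuzovuwuuziimz/ → zuuzovuwuuziim.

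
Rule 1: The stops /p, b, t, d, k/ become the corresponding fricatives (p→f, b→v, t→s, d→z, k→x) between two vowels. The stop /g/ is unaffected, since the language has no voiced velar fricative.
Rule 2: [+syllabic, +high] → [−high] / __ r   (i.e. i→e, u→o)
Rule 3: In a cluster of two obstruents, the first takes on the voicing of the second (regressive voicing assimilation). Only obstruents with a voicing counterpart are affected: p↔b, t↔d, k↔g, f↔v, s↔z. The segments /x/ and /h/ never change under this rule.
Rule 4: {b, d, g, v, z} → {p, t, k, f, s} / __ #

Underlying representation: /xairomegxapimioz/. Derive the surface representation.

Rule 1 (intervocalic spirantization): /p/ is a stop between vowels /a/ and /i/, so it spirantizes to the fricative [f]. /xairomegxapimioz/ → xairomegxafimioz.
Rule 2 (pre-rhotic lowering): /i/ is a high vowel immediately before /r/, so it lowers to [e]. /xairomegxafimioz/ → xaeromegxafimioz.
Rule 3 (regressive voicing assimilation): /g/ precedes the voiceless obstruent /x/, so it devoices to [k] by assimilation. /xaeromegxafimioz/ → xaeromekxafimioz.
Rule 4 (final devoicing): /z/ is a voiced obstruent in word-final position, so it devoices to [s]. /xaeromekxafimioz/ → xaeromekxafimios.

xaeromekxafimios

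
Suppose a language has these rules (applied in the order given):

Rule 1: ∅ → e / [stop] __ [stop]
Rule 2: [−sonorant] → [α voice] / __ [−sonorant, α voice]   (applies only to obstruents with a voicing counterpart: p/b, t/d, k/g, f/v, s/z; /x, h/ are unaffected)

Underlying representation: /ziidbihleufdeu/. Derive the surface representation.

Rule 1 (stop-cluster e-epenthesis): /d/ and /b/ form a stop–stop cluster, so [e] is inserted between them. /ziidbihleufdeu/ → ziidebihleufdeu.
Rule 2 (regressive voicing assimilation): /f/ precedes the voiced obstruent /d/, so it voices to [v] by assimilation. /ziidebihleufdeu/ → ziidebihleuvdeu.

ziidebihleuvdeu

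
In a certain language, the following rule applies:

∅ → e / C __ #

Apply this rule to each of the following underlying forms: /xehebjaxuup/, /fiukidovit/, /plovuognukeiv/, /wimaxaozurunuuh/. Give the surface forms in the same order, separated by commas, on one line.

xehebjaxuupe, fiukidovite, plovuognukeive, wimaxaozurunuuhe

/xehebjaxuup/: the form ends in the consonant /p/, so [e] is inserted word-finally. → [xehebjaxuupe].
/fiukidovit/: the form ends in the consonant /t/, so [e] is inserted word-finally. → [fiukidovite].
/plovuognukeiv/: the form ends in the consonant /v/, so [e] is inserted word-finally. → [plovuognukeive].
/wimaxaozurunuuh/: the form ends in the consonant /h/, so [e] is inserted word-finally. → [wimaxaozurunuuhe].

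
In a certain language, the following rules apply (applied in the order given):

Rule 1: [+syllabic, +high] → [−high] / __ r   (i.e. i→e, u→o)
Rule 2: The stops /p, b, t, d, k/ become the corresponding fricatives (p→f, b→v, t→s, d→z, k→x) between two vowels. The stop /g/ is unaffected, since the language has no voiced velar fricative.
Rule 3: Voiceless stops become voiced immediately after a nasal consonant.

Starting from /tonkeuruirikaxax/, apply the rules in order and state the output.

tongeoruerixaxax

Rule 1 (pre-rhotic lowering): /u/ is a high vowel immediately before /r/, so it lowers to [o]. /i/ is a high vowel immediately before /r/, so it lowers to [e]. /tonkeuruirikaxax/ → tonkeoruerikaxax.
Rule 2 (intervocalic spirantization): /k/ is a stop between vowels /i/ and /a/, so it spirantizes to the fricative [x]. /tonkeoruerikaxax/ → tonkeoruerixaxax.
Rule 3 (post-nasal voicing): /k/ is a voiceless stop immediately after the nasal /n/, so it voices to [g]. /tonkeoruerixaxax/ → tongeoruerixaxax.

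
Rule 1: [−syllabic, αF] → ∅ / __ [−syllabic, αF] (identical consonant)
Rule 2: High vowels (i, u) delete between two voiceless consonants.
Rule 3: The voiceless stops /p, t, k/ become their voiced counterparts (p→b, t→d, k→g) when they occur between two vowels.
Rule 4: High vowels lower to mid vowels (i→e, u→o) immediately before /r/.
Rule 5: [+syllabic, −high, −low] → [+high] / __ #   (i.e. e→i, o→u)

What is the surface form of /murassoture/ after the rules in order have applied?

morasodori

Rule 1 (degemination): /ss/ is a geminate; the first /s/ deletes. /murassoture/ → murasoture.
Rule 2 (high vowel syncope): no segment meets the environment; /murasoture/ is unchanged.
Rule 3 (intervocalic voicing): /t/ is a voiceless stop between vowels /o/ and /u/, so it voices to [d]. /murasoture/ → murasodure.
Rule 4 (pre-rhotic lowering): /u/ is a high vowel immediately before /r/, so it lowers to [o]. /u/ is a high vowel immediately before /r/, so it lowers to [o]. /murasodure/ → morasodore.
Rule 5 (final vowel raising): /e/ is a mid vowel in word-final position, so it raises to [i]. /morasodore/ → morasodori.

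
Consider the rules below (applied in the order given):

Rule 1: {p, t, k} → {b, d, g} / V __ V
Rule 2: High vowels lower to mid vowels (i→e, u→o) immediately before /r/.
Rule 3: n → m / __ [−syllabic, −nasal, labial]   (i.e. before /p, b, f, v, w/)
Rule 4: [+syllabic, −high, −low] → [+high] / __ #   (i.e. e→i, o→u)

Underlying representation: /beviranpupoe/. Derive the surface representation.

Rule 1 (intervocalic voicing): /p/ is a voiceless stop between vowels /u/ and /o/, so it voices to [b]. /beviranpupoe/ → beviranpuboe.
Rule 2 (pre-rhotic lowering): /i/ is a high vowel immediately before /r/, so it lowers to [e]. /beviranpuboe/ → beveranpuboe.
Rule 3 (nasal place assimilation): /n/ precedes the labial consonant /p/, so it assimilates in place to [m]. /beveranpuboe/ → beverampuboe.
Rule 4 (final vowel raising): /e/ is a mid vowel in word-final position, so it raises to [i]. /beverampuboe/ → beverampuboi.

beverampuboi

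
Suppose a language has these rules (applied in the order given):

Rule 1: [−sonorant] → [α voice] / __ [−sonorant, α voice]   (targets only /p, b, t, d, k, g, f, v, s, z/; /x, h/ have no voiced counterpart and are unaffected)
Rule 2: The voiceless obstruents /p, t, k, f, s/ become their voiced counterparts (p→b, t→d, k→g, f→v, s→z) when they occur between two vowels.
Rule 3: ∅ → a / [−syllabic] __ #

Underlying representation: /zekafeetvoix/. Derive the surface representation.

zegaveedvoixa

Rule 1 (regressive voicing assimilation): /t/ precedes the voiced obstruent /v/, so it voices to [d] by assimilation. /zekafeetvoix/ → zekafeedvoix.
Rule 2 (intervocalic voicing): /k/ is a voiceless obstruent between vowels /e/ and /a/, so it voices to [g]. /f/ is a voiceless obstruent between vowels /a/ and /e/, so it voices to [v]. /zekafeedvoix/ → zegaveedvoix.
Rule 3 (final a-epenthesis): the form ends in the consonant /x/, so [a] is inserted word-finally. /zegaveedvoix/ → zegaveedvoixa.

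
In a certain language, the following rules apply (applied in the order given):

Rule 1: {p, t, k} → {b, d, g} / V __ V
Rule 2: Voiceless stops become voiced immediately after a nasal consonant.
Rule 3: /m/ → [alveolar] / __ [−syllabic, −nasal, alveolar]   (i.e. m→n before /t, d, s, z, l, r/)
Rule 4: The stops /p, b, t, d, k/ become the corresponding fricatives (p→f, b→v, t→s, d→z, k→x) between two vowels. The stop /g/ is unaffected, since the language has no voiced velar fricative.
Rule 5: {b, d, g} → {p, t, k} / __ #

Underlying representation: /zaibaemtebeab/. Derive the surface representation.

Rule 1 (intervocalic voicing): no segment meets the environment; /zaibaemtebeab/ is unchanged.
Rule 2 (post-nasal voicing): /t/ is a voiceless stop immediately after the nasal /m/, so it voices to [d]. /zaibaemtebeab/ → zaibaemdebeab.
Rule 3 (nasal place assimilation): /m/ precedes the alveolar consonant /d/, so it assimilates in place to [n]. /zaibaemdebeab/ → zaibaendebeab.
Rule 4 (intervocalic spirantization): /b/ is a stop between vowels /i/ and /a/, so it spirantizes to the fricative [v]. /b/ is a stop between vowels /e/ and /e/, so it spirantizes to the fricative [v]. /zaibaendebeab/ → zaivaendeveab.
Rule 5 (final devoicing): /b/ is a voiced stop in word-final position, so it devoices to [p]. /zaivaendeveab/ → zaivaendeveap.

zaivaendeveap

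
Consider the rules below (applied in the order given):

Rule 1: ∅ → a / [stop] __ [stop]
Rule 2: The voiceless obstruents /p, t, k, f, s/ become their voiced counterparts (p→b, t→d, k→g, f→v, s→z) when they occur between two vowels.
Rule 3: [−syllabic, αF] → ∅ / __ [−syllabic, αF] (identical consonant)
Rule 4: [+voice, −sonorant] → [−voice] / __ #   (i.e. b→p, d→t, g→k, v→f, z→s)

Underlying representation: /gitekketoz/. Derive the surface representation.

Rule 1 (stop-cluster a-epenthesis): /k/ and /k/ form a stop–stop cluster, so [a] is inserted between them. /gitekketoz/ → gitekaketoz.
Rule 2 (intervocalic voicing): /t/ is a voiceless obstruent between vowels /i/ and /e/, so it voices to [d]. /k/ is a voiceless obstruent between vowels /e/ and /a/, so it voices to [g]. /k/ is a voiceless obstruent between vowels /a/ and /e/, so it voices to [g]. /t/ is a voiceless obstruent between vowels /e/ and /o/, so it voices to [d]. /gitekaketoz/ → gidegagedoz.
Rule 3 (degemination): no segment meets the environment; /gidegagedoz/ is unchanged.
Rule 4 (final devoicing): /z/ is a voiced obstruent in word-final position, so it devoices to [s]. /gidegagedoz/ → gidegagedos.

gidegagedos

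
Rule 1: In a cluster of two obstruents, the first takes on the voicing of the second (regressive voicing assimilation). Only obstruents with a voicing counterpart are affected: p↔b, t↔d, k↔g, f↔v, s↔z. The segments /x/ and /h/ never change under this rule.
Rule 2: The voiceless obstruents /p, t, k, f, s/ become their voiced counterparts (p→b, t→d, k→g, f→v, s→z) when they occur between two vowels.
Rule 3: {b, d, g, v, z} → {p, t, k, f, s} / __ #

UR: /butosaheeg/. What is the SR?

budozaheek

Rule 1 (regressive voicing assimilation): no segment meets the environment; /butosaheeg/ is unchanged.
Rule 2 (intervocalic voicing): /t/ is a voiceless obstruent between vowels /u/ and /o/, so it voices to [d]. /s/ is a voiceless obstruent between vowels /o/ and /a/, so it voices to [z]. /butosaheeg/ → budozaheeg.
Rule 3 (final devoicing): /g/ is a voiced obstruent in word-final position, so it devoices to [k]. /budozaheeg/ → budozaheek.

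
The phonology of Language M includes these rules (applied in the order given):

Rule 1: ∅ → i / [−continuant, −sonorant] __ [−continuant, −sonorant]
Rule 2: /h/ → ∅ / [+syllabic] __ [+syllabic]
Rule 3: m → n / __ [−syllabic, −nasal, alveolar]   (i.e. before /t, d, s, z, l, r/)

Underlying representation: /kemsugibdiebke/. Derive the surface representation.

Rule 1 (stop-cluster i-epenthesis): /b/ and /d/ form a stop–stop cluster, so [i] is inserted between them. /b/ and /k/ form a stop–stop cluster, so [i] is inserted between them. /kemsugibdiebke/ → kemsugibidiebike.
Rule 2 (intervocalic h-deletion): no segment meets the environment; /kemsugibidiebike/ is unchanged.
Rule 3 (nasal place assimilation): /m/ precedes the alveolar consonant /s/, so it assimilates in place to [n]. /kemsugibidiebike/ → kensugibidiebike.

kensugibidiebike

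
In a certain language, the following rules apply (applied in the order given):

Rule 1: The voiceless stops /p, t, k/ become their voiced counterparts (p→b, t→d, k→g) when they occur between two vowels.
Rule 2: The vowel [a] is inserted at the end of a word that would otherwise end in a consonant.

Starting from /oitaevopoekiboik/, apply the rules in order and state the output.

oidaevoboegiboika

Rule 1 (intervocalic voicing): /t/ is a voiceless stop between vowels /i/ and /a/, so it voices to [d]. /p/ is a voiceless stop between vowels /o/ and /o/, so it voices to [b]. /k/ is a voiceless stop between vowels /e/ and /i/, so it voices to [g]. /oitaevopoekiboik/ → oidaevoboegiboik.
Rule 2 (final a-epenthesis): the form ends in the consonant /k/, so [a] is inserted word-finally. /oidaevoboegiboik/ → oidaevoboegiboika.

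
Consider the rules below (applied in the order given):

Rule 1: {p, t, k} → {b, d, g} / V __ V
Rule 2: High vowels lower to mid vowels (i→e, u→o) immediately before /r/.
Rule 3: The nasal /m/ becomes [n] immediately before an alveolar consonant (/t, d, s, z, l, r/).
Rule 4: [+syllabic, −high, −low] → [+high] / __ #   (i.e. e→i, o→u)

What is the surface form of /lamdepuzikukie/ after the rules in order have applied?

Rule 1 (intervocalic voicing): /p/ is a voiceless stop between vowels /e/ and /u/, so it voices to [b]. /k/ is a voiceless stop between vowels /i/ and /u/, so it voices to [g]. /k/ is a voiceless stop between vowels /u/ and /i/, so it voices to [g]. /lamdepuzikukie/ → lamdebuzigugie.
Rule 2 (pre-rhotic lowering): no segment meets the environment; /lamdebuzigugie/ is unchanged.
Rule 3 (nasal place assimilation): /m/ precedes the alveolar consonant /d/, so it assimilates in place to [n]. /lamdebuzigugie/ → landebuzigugie.
Rule 4 (final vowel raising): /e/ is a mid vowel in word-final position, so it raises to [i]. /landebuzigugie/ → landebuzigugii.

landebuzigugii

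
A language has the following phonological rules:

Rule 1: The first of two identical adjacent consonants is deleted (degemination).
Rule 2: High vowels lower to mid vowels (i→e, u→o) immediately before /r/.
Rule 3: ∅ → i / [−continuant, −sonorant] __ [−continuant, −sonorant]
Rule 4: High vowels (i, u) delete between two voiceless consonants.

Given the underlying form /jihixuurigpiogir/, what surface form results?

Rule 1 (degemination): no segment meets the environment; /jihixuurigpiogir/ is unchanged.
Rule 2 (pre-rhotic lowering): /u/ is a high vowel immediately before /r/, so it lowers to [o]. /i/ is a high vowel immediately before /r/, so it lowers to [e]. /jihixuurigpiogir/ → jihixuorigpioger.
Rule 3 (stop-cluster i-epenthesis): /g/ and /p/ form a stop–stop cluster, so [i] is inserted between them. /jihixuorigpioger/ → jihixuorigipioger.
Rule 4 (high vowel syncope): /i/ is a high vowel flanked by voiceless consonants /h/ and /x/, so it deletes. /jihixuorigipioger/ → jihxuorigipioger.

jihxuorigipioger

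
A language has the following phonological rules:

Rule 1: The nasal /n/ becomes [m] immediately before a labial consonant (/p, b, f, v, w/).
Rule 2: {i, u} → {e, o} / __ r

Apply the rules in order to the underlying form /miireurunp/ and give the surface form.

miereorump

Rule 1 (nasal place assimilation): /n/ precedes the labial consonant /p/, so it assimilates in place to [m]. /miireurunp/ → miireurump.
Rule 2 (pre-rhotic lowering): /i/ is a high vowel immediately before /r/, so it lowers to [e]. /u/ is a high vowel immediately before /r/, so it lowers to [o]. /miireurump/ → miereorump.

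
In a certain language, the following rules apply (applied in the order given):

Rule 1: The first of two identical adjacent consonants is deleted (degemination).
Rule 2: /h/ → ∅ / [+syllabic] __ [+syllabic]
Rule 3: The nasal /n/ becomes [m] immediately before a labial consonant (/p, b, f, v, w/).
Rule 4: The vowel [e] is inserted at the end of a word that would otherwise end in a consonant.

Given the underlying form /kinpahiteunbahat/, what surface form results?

kimpaiteumbaate

Rule 1 (degemination): no segment meets the environment; /kinpahiteunbahat/ is unchanged.
Rule 2 (intervocalic h-deletion): /h/ occurs between vowels /a/ and /i/, so it deletes. /h/ occurs between vowels /a/ and /a/, so it deletes. /kinpahiteunbahat/ → kinpaiteunbaat.
Rule 3 (nasal place assimilation): /n/ precedes the labial consonant /p/, so it assimilates in place to [m]. /n/ precedes the labial consonant /b/, so it assimilates in place to [m]. /kinpaiteunbaat/ → kimpaiteumbaat.
Rule 4 (final e-epenthesis): the form ends in the consonant /t/, so [e] is inserted word-finally. /kimpaiteumbaat/ → kimpaiteumbaate.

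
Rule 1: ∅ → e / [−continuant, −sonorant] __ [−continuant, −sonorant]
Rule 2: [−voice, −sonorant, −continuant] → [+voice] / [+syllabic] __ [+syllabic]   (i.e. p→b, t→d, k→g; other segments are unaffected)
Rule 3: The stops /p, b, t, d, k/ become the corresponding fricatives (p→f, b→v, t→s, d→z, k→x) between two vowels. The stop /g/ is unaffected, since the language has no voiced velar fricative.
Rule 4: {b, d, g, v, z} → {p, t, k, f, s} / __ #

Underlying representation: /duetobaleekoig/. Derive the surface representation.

Rule 1 (stop-cluster e-epenthesis): no segment meets the environment; /duetobaleekoig/ is unchanged.
Rule 2 (intervocalic voicing): /t/ is a voiceless stop between vowels /e/ and /o/, so it voices to [d]. /k/ is a voiceless stop between vowels /e/ and /o/, so it voices to [g]. /duetobaleekoig/ → duedobaleegoig.
Rule 3 (intervocalic spirantization): /d/ is a stop between vowels /e/ and /o/, so it spirantizes to the fricative [z]. /b/ is a stop between vowels /o/ and /a/, so it spirantizes to the fricative [v]. /duedobaleegoig/ → duezovaleegoig.
Rule 4 (final devoicing): /g/ is a voiced obstruent in word-final position, so it devoices to [k]. /duezovaleegoig/ → duezovaleegoik.

duezovaleegoik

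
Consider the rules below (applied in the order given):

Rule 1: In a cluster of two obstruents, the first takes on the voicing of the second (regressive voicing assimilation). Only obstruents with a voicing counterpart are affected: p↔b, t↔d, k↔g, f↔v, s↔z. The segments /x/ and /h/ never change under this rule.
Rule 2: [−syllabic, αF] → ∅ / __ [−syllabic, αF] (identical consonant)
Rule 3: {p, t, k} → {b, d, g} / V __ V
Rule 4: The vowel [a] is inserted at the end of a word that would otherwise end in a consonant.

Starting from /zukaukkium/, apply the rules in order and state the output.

Rule 1 (regressive voicing assimilation): no segment meets the environment; /zukaukkium/ is unchanged.
Rule 2 (degemination): /kk/ is a geminate; the first /k/ deletes. /zukaukkium/ → zukaukium.
Rule 3 (intervocalic voicing): /k/ is a voiceless stop between vowels /u/ and /a/, so it voices to [g]. /k/ is a voiceless stop between vowels /u/ and /i/, so it voices to [g]. /zukaukium/ → zugaugium.
Rule 4 (final a-epenthesis): the form ends in the consonant /m/, so [a] is inserted word-finally. /zugaugium/ → zugaugiuma.

zugaugiuma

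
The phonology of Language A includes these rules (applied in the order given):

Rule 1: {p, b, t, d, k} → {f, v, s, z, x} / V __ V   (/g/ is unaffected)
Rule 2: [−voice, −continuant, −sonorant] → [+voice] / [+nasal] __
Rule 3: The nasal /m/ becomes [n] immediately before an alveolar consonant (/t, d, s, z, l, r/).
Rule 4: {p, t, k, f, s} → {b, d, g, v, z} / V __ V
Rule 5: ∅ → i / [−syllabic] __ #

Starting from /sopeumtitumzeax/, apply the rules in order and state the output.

soveundizunzeaxi

Rule 1 (intervocalic spirantization): /p/ is a stop between vowels /o/ and /e/, so it spirantizes to the fricative [f]. /t/ is a stop between vowels /i/ and /u/, so it spirantizes to the fricative [s]. /sopeumtitumzeax/ → sofeumtisumzeax.
Rule 2 (post-nasal voicing): /t/ is a voiceless stop immediately after the nasal /m/, so it voices to [d]. /sofeumtisumzeax/ → sofeumdisumzeax.
Rule 3 (nasal place assimilation): /m/ precedes the alveolar consonant /d/, so it assimilates in place to [n]. /m/ precedes the alveolar consonant /z/, so it assimilates in place to [n]. /sofeumdisumzeax/ → sofeundisunzeax.
Rule 4 (intervocalic voicing): /f/ is a voiceless obstruent between vowels /o/ and /e/, so it voices to [v]. /s/ is a voiceless obstruent between vowels /i/ and /u/, so it voices to [z]. /sofeundisunzeax/ → soveundizunzeax.
Rule 5 (final i-epenthesis): the form ends in the consonant /x/, so [i] is inserted word-finally. /soveundizunzeax/ → soveundizunzeaxi.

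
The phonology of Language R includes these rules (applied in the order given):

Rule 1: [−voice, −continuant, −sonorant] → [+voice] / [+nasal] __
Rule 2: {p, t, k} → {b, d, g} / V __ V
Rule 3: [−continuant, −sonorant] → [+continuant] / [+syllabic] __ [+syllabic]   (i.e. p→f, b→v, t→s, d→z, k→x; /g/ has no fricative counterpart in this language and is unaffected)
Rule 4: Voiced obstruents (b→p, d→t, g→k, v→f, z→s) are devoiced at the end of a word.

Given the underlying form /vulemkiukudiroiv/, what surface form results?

Rule 1 (post-nasal voicing): /k/ is a voiceless stop immediately after the nasal /m/, so it voices to [g]. /vulemkiukudiroiv/ → vulemgiukudiroiv.
Rule 2 (intervocalic voicing): /k/ is a voiceless stop between vowels /u/ and /u/, so it voices to [g]. /vulemgiukudiroiv/ → vulemgiugudiroiv.
Rule 3 (intervocalic spirantization): /d/ is a stop between vowels /u/ and /i/, so it spirantizes to the fricative [z]. /vulemgiugudiroiv/ → vulemgiuguziroiv.
Rule 4 (final devoicing): /v/ is a voiced obstruent in word-final position, so it devoices to [f]. /vulemgiuguziroiv/ → vulemgiuguziroif.

vulemgiuguziroif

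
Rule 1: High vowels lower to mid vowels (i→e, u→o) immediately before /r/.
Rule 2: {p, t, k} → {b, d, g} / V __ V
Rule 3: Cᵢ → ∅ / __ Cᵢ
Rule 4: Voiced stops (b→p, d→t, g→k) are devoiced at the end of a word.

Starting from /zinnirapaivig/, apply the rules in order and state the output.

zinerabaivik

Rule 1 (pre-rhotic lowering): /i/ is a high vowel immediately before /r/, so it lowers to [e]. /zinnirapaivig/ → zinnerapaivig.
Rule 2 (intervocalic voicing): /p/ is a voiceless stop between vowels /a/ and /a/, so it voices to [b]. /zinnerapaivig/ → zinnerabaivig.
Rule 3 (degemination): /nn/ is a geminate; the first /n/ deletes. /zinnerabaivig/ → zinerabaivig.
Rule 4 (final devoicing): /g/ is a voiced stop in word-final position, so it devoices to [k]. /zinerabaivig/ → zinerabaivik.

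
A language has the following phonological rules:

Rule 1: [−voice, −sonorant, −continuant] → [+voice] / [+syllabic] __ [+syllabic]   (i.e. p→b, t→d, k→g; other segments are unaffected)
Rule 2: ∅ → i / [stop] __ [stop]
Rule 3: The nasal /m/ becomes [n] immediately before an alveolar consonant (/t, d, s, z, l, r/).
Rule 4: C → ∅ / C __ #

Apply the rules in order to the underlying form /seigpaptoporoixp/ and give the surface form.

Rule 1 (intervocalic voicing): /p/ is a voiceless stop between vowels /o/ and /o/, so it voices to [b]. /seigpaptoporoixp/ → seigpaptoboroixp.
Rule 2 (stop-cluster i-epenthesis): /g/ and /p/ form a stop–stop cluster, so [i] is inserted between them. /p/ and /t/ form a stop–stop cluster, so [i] is inserted between them. /seigpaptoboroixp/ → seigipapitoboroixp.
Rule 3 (nasal place assimilation): no segment meets the environment; /seigipapitoboroixp/ is unchanged.
Rule 4 (final cluster simplification): /p/ is the second consonant of a word-final cluster /xp/, so it deletes. /seigipapitoboroixp/ → seigipapitoboroix.

seigipapitoboroix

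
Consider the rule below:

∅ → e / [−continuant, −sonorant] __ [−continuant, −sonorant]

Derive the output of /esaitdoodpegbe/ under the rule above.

/t/ and /d/ form a stop–stop cluster, so [e] is inserted between them.
/d/ and /p/ form a stop–stop cluster, so [e] is inserted between them.
/g/ and /b/ form a stop–stop cluster, so [e] is inserted between them.
Surface form: [esaitedoodepegebe].

esaitedoodepegebe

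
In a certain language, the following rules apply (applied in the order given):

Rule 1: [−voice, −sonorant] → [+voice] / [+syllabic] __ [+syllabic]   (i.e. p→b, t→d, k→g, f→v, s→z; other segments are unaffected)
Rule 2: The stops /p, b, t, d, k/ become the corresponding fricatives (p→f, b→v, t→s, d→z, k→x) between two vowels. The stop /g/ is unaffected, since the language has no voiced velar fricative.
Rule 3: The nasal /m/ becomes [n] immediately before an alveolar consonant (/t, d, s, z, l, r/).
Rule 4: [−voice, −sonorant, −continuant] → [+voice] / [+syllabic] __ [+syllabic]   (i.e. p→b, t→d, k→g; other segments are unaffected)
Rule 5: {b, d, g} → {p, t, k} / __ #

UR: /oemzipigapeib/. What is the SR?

oenzivigaveip

Rule 1 (intervocalic voicing): /p/ is a voiceless obstruent between vowels /i/ and /i/, so it voices to [b]. /p/ is a voiceless obstruent between vowels /a/ and /e/, so it voices to [b]. /oemzipigapeib/ → oemzibigabeib.
Rule 2 (intervocalic spirantization): /b/ is a stop between vowels /i/ and /i/, so it spirantizes to the fricative [v]. /b/ is a stop between vowels /a/ and /e/, so it spirantizes to the fricative [v]. /oemzibigabeib/ → oemzivigaveib.
Rule 3 (nasal place assimilation): /m/ precedes the alveolar consonant /z/, so it assimilates in place to [n]. /oemzivigaveib/ → oenzivigaveib.
Rule 4 (intervocalic voicing): no segment meets the environment; /oenzivigaveib/ is unchanged.
Rule 5 (final devoicing): /b/ is a voiced stop in word-final position, so it devoices to [p]. /oenzivigaveib/ → oenzivigaveip.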